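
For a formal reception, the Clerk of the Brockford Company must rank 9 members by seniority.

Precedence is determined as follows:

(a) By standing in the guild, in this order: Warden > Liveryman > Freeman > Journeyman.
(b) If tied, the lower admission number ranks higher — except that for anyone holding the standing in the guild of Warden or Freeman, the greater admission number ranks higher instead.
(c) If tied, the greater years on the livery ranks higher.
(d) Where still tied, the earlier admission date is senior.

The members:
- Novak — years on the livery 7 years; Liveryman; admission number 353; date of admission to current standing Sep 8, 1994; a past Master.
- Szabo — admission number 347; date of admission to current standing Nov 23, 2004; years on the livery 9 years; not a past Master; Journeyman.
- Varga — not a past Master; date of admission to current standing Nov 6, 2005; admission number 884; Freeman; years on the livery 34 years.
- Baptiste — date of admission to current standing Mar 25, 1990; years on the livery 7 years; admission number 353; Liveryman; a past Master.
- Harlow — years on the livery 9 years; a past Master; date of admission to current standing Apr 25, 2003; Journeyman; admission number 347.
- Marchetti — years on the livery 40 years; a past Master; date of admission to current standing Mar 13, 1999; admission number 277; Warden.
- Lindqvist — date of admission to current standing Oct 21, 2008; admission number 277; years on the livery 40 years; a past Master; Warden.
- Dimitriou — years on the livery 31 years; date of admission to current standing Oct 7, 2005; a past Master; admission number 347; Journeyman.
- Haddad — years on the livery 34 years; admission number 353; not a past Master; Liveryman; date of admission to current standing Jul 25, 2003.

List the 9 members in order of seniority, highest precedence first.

Marchetti, Lindqvist, Haddad, Baptiste, Novak, Varga, Dimitriou, Harlow, Szabo

By standing in the guild: Marchetti and Lindqvist (Warden); then Haddad, Baptiste and Novak (Liveryman); then Varga (Freeman); then Dimitriou, Harlow and Szabo (Journeyman).
Marchetti and Lindqvist both have admission number 277, so the next rule applies.
Marchetti and Lindqvist both have years on the livery 40 years, so the next rule applies.
Among Marchetti and Lindqvist, by date of admission to current standing (earlier first): Marchetti (Mar 13, 1999) before Lindqvist (Oct 21, 2008).
Haddad, Baptiste and Novak all have admission number 353, so the next rule applies.
Among Haddad, Baptiste and Novak, by years on the livery (higher first): Haddad (34 years) before Baptiste and Novak (7 years).
Among Baptiste and Novak, by date of admission to current standing (earlier first): Baptiste (Mar 25, 1990) before Novak (Sep 8, 1994).
Dimitriou, Harlow and Szabo all have admission number 347, so the next rule applies.
Among Dimitriou, Harlow and Szabo, by years on the livery (higher first): Dimitriou (31 years) before Harlow and Szabo (9 years).
Among Harlow and Szabo, by date of admission to current standing (earlier first): Harlow (Apr 25, 2003) before Szabo (Nov 23, 2004).
Full order: Marchetti, Lindqvist, Haddad, Baptiste, Novak, Varga, Dimitriou, Harlow, Szabo.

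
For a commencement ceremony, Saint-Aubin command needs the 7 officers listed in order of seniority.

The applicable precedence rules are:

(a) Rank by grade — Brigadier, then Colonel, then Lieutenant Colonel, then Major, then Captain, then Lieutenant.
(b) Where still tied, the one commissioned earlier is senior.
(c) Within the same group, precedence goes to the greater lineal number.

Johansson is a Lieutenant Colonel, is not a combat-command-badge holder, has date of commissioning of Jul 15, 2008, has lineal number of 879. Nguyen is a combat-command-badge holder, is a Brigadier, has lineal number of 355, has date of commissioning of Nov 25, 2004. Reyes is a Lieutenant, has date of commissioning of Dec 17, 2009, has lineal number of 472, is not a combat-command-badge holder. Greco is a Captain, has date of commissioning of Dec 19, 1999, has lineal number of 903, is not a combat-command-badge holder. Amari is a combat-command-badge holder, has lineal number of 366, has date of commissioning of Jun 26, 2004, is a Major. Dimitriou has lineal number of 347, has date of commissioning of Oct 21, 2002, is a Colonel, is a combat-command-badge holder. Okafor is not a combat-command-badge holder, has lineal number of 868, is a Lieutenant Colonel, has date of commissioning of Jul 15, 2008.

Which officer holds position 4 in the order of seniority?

By grade: Nguyen (Brigadier); then Dimitriou (Colonel); then Johansson and Okafor (Lieutenant Colonel); then Amari (Major); then Greco (Captain); then Reyes (Lieutenant).
Johansson and Okafor both have date of commissioning Jul 15, 2008, so the next rule applies.
Among Johansson and Okafor, by lineal number (higher first): Johansson (879) before Okafor (868).
Order: Nguyen, Dimitriou, Johansson, Okafor, Amari, Greco, Reyes.

Okafor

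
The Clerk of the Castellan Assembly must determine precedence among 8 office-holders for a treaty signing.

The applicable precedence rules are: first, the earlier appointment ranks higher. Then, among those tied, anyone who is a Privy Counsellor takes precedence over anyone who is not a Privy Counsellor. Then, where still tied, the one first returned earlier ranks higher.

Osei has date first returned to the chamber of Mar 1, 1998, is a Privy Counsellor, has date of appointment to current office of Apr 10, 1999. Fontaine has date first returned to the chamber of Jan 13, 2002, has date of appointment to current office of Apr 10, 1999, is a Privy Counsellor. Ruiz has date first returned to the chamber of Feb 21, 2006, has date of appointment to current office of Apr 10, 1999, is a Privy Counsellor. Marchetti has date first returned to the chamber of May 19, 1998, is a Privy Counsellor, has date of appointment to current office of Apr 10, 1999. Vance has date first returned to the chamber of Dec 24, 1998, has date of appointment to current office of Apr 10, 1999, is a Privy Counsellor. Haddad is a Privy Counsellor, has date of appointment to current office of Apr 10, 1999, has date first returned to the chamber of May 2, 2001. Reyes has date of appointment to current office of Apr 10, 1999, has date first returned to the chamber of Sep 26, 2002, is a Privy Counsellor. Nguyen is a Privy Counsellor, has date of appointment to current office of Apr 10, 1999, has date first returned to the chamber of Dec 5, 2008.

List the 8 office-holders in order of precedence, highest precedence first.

Osei, Marchetti, Vance, Haddad, Fontaine, Reyes, Ruiz, Nguyen

By date of appointment to current office (earlier first): Osei, Marchetti, Vance, Haddad, Fontaine, Reyes, Ruiz and Nguyen (each Apr 10, 1999).
Osei, Marchetti, Vance, Haddad, Fontaine, Reyes, Ruiz and Nguyen are each a Privy Counsellor, so the next rule applies.
Among Osei, Marchetti, Vance, Haddad, Fontaine, Reyes, Ruiz and Nguyen, by date first returned to the chamber (earlier first): Osei (Mar 1, 1998) before Marchetti (May 19, 1998) before Vance (Dec 24, 1998) before Haddad (May 2, 2001) before Fontaine (Jan 13, 2002) before Reyes (Sep 26, 2002) before Ruiz (Feb 21, 2006) before Nguyen (Dec 5, 2008).
Full order: Osei, Marchetti, Vance, Haddad, Fontaine, Reyes, Ruiz, Nguyen.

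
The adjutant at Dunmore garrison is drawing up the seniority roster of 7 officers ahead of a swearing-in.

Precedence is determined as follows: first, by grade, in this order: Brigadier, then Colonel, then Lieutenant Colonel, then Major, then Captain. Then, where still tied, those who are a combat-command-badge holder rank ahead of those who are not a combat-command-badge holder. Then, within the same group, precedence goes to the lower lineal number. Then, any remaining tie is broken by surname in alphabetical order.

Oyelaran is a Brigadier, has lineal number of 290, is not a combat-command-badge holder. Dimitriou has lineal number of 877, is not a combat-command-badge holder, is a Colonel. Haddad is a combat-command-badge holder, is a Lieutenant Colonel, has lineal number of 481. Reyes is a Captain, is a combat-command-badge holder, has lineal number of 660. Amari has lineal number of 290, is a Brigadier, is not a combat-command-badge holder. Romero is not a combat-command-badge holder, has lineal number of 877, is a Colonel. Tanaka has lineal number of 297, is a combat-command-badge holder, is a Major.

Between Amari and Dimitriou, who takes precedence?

Amari

By grade: Amari and Oyelaran (Brigadier); then Dimitriou and Romero (Colonel); then Haddad (Lieutenant Colonel); then Tanaka (Major); then Reyes (Captain).
Amari and Oyelaran are each not a combat-command-badge holder, so the next rule applies.
Amari and Oyelaran both have lineal number 290, so the next rule applies.
Among Amari and Oyelaran, alphabetically by surname: Amari before Oyelaran.
Dimitriou and Romero are each not a combat-command-badge holder, so the next rule applies.
Dimitriou and Romero both have lineal number 877, so the next rule applies.
Among Dimitriou and Romero, alphabetically by surname: Dimitriou before Romero.
So Amari takes precedence.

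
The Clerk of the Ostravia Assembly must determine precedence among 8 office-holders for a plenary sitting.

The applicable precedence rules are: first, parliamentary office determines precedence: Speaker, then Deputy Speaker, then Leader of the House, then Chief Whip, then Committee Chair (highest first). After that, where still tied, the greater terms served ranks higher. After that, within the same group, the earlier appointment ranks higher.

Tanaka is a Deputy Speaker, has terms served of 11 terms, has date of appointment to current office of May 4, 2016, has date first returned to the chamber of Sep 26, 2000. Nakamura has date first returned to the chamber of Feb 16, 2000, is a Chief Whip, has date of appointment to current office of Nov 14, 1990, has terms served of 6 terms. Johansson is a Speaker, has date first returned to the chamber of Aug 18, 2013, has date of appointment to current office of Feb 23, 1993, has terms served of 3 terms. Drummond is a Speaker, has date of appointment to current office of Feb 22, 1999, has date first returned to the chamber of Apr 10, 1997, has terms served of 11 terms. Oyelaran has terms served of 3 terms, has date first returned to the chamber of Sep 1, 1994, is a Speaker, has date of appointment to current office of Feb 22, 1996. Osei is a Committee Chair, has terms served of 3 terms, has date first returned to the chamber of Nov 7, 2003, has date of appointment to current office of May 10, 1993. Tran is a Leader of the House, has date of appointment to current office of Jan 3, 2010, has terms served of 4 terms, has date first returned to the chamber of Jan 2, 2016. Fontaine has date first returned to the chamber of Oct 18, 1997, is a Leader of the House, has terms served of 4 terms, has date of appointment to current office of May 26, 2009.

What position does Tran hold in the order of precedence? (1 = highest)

By parliamentary office: Drummond, Johansson and Oyelaran (Speaker); then Tanaka (Deputy Speaker); then Fontaine and Tran (Leader of the House); then Nakamura (Chief Whip); then Osei (Committee Chair).
Among Drummond, Johansson and Oyelaran, by terms served (higher first): Drummond (11 terms) before Johansson and Oyelaran (3 terms).
Among Johansson and Oyelaran, by date of appointment to current office (earlier first): Johansson (Feb 23, 1993) before Oyelaran (Feb 22, 1996).
Fontaine and Tran both have terms served 4 terms, so the next rule applies.
Among Fontaine and Tran, by date of appointment to current office (earlier first): Fontaine (May 26, 2009) before Tran (Jan 3, 2010).
Order: Drummond, Johansson, Oyelaran, Tanaka, Fontaine, Tran, Nakamura, Osei. So position 6.

6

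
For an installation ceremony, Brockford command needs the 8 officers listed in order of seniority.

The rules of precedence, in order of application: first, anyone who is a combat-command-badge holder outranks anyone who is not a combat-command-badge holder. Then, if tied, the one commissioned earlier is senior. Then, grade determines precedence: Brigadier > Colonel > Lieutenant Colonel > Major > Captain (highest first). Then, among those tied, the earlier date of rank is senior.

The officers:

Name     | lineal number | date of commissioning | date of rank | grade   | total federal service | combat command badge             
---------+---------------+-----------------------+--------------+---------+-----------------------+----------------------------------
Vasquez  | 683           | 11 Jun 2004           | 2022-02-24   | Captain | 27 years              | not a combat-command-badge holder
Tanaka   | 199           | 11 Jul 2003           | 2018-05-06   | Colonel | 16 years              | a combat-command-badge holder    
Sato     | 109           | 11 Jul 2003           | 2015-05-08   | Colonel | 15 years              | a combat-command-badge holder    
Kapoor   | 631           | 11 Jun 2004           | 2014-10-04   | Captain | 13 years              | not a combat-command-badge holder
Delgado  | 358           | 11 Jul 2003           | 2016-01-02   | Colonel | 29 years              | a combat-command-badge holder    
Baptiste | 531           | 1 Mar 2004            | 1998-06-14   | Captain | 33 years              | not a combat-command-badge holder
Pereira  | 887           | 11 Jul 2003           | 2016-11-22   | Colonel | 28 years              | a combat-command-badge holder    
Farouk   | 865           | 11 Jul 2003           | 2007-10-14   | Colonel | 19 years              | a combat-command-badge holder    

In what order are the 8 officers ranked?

By the first rule: Farouk, Sato, Delgado, Pereira and Tanaka (each a combat-command-badge holder); then Baptiste, Kapoor and Vasquez (each not a combat-command-badge holder).
Farouk, Sato, Delgado, Pereira and Tanaka all have date of commissioning 11 Jul 2003, so the next rule applies.
Farouk, Sato, Delgado, Pereira and Tanaka are each Colonel, so the next rule applies.
Among Farouk, Sato, Delgado, Pereira and Tanaka, by date of rank (earlier first): Farouk (2007-10-14) before Sato (2015-05-08) before Delgado (2016-01-02) before Pereira (2016-11-22) before Tanaka (2018-05-06).
Among Baptiste, Kapoor and Vasquez, by date of commissioning (earlier first): Baptiste (1 Mar 2004) before Kapoor and Vasquez (11 Jun 2004).
Kapoor and Vasquez are each Captain, so the next rule applies.
Among Kapoor and Vasquez, by date of rank (earlier first): Kapoor (2014-10-04) before Vasquez (2022-02-24).
Full order: Farouk, Sato, Delgado, Pereira, Tanaka, Baptiste, Kapoor, Vasquez.

Farouk, Sato, Delgado, Pereira, Tanaka, Baptiste, Kapoor, Vasquez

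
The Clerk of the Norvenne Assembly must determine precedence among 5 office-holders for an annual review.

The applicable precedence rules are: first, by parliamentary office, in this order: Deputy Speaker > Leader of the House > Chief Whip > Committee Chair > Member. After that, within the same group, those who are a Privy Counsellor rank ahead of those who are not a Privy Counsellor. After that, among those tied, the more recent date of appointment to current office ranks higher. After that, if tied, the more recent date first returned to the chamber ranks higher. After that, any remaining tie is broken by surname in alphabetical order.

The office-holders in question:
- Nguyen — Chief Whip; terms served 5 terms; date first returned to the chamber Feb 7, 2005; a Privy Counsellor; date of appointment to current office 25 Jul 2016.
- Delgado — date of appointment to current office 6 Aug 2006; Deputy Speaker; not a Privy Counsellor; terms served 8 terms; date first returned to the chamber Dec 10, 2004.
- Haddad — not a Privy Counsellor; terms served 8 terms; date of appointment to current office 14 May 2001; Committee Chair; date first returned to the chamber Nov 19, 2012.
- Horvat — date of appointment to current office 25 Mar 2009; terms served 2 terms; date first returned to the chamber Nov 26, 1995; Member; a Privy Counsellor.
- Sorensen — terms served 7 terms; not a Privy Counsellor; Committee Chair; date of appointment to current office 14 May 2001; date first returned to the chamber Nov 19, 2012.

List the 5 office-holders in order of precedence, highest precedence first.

By parliamentary office: Delgado (Deputy Speaker); then Nguyen (Chief Whip); then Haddad and Sorensen (Committee Chair); then Horvat (Member).
Haddad and Sorensen are each not a Privy Counsellor, so the next rule applies.
Haddad and Sorensen both have date of appointment to current office 14 May 2001, so the next rule applies.
Haddad and Sorensen both have date first returned to the chamber Nov 19, 2012, so the next rule applies.
Among Haddad and Sorensen, alphabetically by surname: Haddad before Sorensen.
Full order: Delgado, Nguyen, Haddad, Sorensen, Horvat.

Delgado, Nguyen, Haddad, Sorensen, Horvat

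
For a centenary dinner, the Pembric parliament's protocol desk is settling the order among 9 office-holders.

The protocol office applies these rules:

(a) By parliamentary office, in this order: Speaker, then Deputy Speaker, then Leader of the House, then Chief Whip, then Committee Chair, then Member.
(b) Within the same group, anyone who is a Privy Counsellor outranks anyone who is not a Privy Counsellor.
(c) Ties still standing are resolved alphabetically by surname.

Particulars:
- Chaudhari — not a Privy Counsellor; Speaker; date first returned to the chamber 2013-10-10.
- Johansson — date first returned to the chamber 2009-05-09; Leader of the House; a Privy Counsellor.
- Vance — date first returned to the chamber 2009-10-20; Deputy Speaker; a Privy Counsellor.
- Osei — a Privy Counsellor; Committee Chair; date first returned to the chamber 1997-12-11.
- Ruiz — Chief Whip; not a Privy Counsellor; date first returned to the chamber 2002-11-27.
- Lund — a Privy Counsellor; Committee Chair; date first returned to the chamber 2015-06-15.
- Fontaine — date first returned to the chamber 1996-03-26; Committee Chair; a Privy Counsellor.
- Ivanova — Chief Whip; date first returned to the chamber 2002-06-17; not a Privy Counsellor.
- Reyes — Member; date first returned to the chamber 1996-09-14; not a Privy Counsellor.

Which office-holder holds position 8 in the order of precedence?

By parliamentary office: Chaudhari (Speaker); then Vance (Deputy Speaker); then Johansson (Leader of the House); then Ivanova and Ruiz (Chief Whip); then Fontaine, Lund and Osei (Committee Chair); then Reyes (Member).
Ivanova and Ruiz are each not a Privy Counsellor, so the next rule applies.
Among Ivanova and Ruiz, alphabetically by surname: Ivanova before Ruiz.
Fontaine, Lund and Osei are each a Privy Counsellor, so the next rule applies.
Among Fontaine, Lund and Osei, alphabetically by surname: Fontaine before Lund before Osei.
Order: Chaudhari, Vance, Johansson, Ivanova, Ruiz, Fontaine, Lund, Osei, Reyes.

Osei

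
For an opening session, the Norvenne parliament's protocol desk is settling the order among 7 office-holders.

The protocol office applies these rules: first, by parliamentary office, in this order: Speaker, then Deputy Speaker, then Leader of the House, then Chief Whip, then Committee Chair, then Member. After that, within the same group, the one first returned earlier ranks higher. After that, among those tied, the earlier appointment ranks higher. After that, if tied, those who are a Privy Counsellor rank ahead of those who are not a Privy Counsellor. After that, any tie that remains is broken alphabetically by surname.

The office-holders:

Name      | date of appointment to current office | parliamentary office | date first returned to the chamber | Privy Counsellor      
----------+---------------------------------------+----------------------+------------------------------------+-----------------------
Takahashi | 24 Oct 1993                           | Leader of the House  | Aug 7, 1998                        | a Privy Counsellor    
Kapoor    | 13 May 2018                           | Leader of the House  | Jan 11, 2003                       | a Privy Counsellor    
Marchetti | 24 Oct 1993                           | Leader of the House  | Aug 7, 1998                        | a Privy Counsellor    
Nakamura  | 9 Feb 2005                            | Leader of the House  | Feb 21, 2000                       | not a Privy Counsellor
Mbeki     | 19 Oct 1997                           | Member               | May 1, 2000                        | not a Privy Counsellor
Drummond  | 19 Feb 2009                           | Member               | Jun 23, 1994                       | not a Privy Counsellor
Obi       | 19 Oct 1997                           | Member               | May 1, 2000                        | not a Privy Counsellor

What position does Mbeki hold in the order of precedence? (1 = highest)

6

By parliamentary office: Marchetti, Takahashi, Nakamura and Kapoor (Leader of the House); then Drummond, Mbeki and Obi (Member).
Among Marchetti, Takahashi, Nakamura and Kapoor, by date first returned to the chamber (earlier first): Marchetti and Takahashi (Aug 7, 1998) before Nakamura (Feb 21, 2000) before Kapoor (Jan 11, 2003).
Marchetti and Takahashi both have date of appointment to current office 24 Oct 1993, so the next rule applies.
Marchetti and Takahashi are each a Privy Counsellor, so the next rule applies.
Among Marchetti and Takahashi, alphabetically by surname: Marchetti before Takahashi.
Among Drummond, Mbeki and Obi, by date first returned to the chamber (earlier first): Drummond (Jun 23, 1994) before Mbeki and Obi (May 1, 2000).
Mbeki and Obi both have date of appointment to current office 19 Oct 1997, so the next rule applies.
Mbeki and Obi are each not a Privy Counsellor, so the next rule applies.
Among Mbeki and Obi, alphabetically by surname: Mbeki before Obi.
Order: Marchetti, Takahashi, Nakamura, Kapoor, Drummond, Mbeki, Obi. So position 6.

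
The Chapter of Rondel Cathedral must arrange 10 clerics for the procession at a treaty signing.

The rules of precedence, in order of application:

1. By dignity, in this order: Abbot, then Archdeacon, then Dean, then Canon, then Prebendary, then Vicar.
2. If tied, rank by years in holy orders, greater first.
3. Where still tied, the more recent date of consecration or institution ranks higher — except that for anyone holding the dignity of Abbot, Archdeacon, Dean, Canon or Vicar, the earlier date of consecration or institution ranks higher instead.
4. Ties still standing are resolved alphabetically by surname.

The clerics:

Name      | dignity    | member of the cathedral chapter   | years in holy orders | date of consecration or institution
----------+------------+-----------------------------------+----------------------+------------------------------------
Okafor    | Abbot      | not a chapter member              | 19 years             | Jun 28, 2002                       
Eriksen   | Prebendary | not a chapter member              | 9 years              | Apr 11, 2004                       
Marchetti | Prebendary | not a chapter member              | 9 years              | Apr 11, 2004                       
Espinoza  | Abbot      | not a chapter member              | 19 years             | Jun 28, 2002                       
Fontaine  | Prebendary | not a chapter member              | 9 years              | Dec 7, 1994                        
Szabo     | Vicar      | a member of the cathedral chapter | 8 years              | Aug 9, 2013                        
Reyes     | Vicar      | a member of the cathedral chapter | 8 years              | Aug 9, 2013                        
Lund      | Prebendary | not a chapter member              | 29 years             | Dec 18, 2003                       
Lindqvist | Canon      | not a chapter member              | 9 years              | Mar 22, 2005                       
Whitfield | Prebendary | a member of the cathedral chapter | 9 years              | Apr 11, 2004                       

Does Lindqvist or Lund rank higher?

Lindqvist

By dignity: Espinoza and Okafor (Abbot); then Lindqvist (Canon); then Lund, Eriksen, Marchetti, Whitfield and Fontaine (Prebendary); then Reyes and Szabo (Vicar).
Espinoza and Okafor both have years in holy orders 19 years, so the next rule applies.
Espinoza and Okafor both have date of consecration or institution Jun 28, 2002, so the next rule applies.
Among Espinoza and Okafor, alphabetically by surname: Espinoza before Okafor.
Among Lund, Eriksen, Marchetti, Whitfield and Fontaine, by years in holy orders (higher first): Lund (29 years) before Eriksen, Marchetti, Whitfield and Fontaine (9 years).
Among Eriksen, Marchetti, Whitfield and Fontaine, by date of consecration or institution (later first): Eriksen, Marchetti and Whitfield (Apr 11, 2004) before Fontaine (Dec 7, 1994).
Among Eriksen, Marchetti and Whitfield, alphabetically by surname: Eriksen before Marchetti before Whitfield.
Reyes and Szabo both have years in holy orders 8 years, so the next rule applies.
Reyes and Szabo both have date of consecration or institution Aug 9, 2013, so the next rule applies.
Among Reyes and Szabo, alphabetically by surname: Reyes before Szabo.
So Lindqvist takes precedence.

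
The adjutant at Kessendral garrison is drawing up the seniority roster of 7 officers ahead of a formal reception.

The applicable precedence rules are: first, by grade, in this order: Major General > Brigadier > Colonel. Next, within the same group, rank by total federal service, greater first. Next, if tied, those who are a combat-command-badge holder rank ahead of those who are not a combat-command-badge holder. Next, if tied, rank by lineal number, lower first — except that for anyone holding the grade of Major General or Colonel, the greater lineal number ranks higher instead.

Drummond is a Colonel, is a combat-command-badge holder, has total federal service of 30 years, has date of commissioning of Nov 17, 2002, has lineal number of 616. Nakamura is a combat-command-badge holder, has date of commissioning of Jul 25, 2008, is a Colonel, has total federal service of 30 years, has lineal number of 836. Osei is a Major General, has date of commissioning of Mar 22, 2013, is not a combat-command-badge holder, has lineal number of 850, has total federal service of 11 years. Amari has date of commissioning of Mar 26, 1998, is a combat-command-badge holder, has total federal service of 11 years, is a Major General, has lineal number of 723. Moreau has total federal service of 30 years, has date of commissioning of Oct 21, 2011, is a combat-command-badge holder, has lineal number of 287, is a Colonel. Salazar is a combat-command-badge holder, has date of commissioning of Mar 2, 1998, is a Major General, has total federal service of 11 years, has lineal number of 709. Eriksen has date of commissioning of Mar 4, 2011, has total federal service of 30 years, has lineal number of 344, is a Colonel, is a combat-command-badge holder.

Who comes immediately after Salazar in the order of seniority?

Osei

By grade: Amari, Salazar and Osei (Major General); then Nakamura, Drummond, Eriksen and Moreau (Colonel).
Amari, Salazar and Osei all have total federal service 11 years, so the next rule applies.
Among Amari, Salazar and Osei, a combat-command-badge holder before not a combat-command-badge holder: Amari and Salazar (a combat-command-badge holder) before Osei (not a combat-command-badge holder).
Among Amari and Salazar, by lineal number (higher first) (reversed rule for this group): Amari (723) before Salazar (709).
Nakamura, Drummond, Eriksen and Moreau all have total federal service 30 years, so the next rule applies.
Nakamura, Drummond, Eriksen and Moreau are each a combat-command-badge holder, so the next rule applies.
Among Nakamura, Drummond, Eriksen and Moreau, by lineal number (higher first) (reversed rule for this group): Nakamura (836) before Drummond (616) before Eriksen (344) before Moreau (287).
Order: Amari, Salazar, Osei, Nakamura, Drummond, Eriksen, Moreau.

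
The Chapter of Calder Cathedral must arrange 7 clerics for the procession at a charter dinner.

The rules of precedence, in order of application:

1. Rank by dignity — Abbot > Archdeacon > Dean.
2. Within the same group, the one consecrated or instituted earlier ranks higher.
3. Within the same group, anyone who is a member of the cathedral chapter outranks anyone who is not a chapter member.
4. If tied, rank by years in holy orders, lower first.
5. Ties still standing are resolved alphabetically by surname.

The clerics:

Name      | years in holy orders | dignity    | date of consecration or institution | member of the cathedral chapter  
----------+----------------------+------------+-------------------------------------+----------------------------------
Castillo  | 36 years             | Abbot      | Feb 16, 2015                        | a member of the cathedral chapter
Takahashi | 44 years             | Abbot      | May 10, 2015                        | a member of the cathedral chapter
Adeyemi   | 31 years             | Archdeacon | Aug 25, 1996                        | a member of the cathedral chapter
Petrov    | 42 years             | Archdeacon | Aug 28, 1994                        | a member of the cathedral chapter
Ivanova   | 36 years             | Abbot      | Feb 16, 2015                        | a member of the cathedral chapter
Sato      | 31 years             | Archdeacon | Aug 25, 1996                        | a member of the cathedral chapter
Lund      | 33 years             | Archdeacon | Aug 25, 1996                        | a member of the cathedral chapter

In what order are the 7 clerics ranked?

By dignity: Castillo, Ivanova and Takahashi (Abbot); then Petrov, Adeyemi, Sato and Lund (Archdeacon).
Among Castillo, Ivanova and Takahashi, by date of consecration or institution (earlier first): Castillo and Ivanova (Feb 16, 2015) before Takahashi (May 10, 2015).
Castillo and Ivanova are each a member of the cathedral chapter, so the next rule applies.
Castillo and Ivanova both have years in holy orders 36 years, so the next rule applies.
Among Castillo and Ivanova, alphabetically by surname: Castillo before Ivanova.
Among Petrov, Adeyemi, Sato and Lund, by date of consecration or institution (earlier first): Petrov (Aug 28, 1994) before Adeyemi, Sato and Lund (Aug 25, 1996).
Adeyemi, Sato and Lund are each a member of the cathedral chapter, so the next rule applies.
Among Adeyemi, Sato and Lund, by years in holy orders (lower first): Adeyemi and Sato (31 years) before Lund (33 years).
Among Adeyemi and Sato, alphabetically by surname: Adeyemi before Sato.
Full order: Castillo, Ivanova, Takahashi, Petrov, Adeyemi, Sato, Lund.

Castillo, Ivanova, Takahashi, Petrov, Adeyemi, Sato, Lund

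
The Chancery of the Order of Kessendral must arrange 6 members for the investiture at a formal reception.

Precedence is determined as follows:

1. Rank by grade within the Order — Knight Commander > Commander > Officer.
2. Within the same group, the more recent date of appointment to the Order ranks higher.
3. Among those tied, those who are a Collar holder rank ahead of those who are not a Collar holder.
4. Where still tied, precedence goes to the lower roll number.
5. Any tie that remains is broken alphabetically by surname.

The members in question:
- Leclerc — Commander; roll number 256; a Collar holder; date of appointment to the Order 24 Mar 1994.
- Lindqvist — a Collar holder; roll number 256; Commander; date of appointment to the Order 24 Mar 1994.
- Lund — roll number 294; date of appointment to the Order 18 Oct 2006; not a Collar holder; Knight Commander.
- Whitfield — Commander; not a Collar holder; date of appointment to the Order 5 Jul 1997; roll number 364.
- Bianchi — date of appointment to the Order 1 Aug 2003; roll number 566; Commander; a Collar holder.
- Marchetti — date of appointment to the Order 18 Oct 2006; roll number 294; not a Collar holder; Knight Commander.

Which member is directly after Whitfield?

By grade within the Order: Lund and Marchetti (Knight Commander); then Bianchi, Whitfield, Leclerc and Lindqvist (Commander).
Lund and Marchetti both have date of appointment to the Order 18 Oct 2006, so the next rule applies.
Lund and Marchetti are each not a Collar holder, so the next rule applies.
Lund and Marchetti both have roll number 294, so the next rule applies.
Among Lund and Marchetti, alphabetically by surname: Lund before Marchetti.
Among Bianchi, Whitfield, Leclerc and Lindqvist, by date of appointment to the Order (later first): Bianchi (1 Aug 2003) before Whitfield (5 Jul 1997) before Leclerc and Lindqvist (24 Mar 1994).
Leclerc and Lindqvist are each a Collar holder, so the next rule applies.
Leclerc and Lindqvist both have roll number 256, so the next rule applies.
Among Leclerc and Lindqvist, alphabetically by surname: Leclerc before Lindqvist.
Order: Lund, Marchetti, Bianchi, Whitfield, Leclerc, Lindqvist.

Leclerc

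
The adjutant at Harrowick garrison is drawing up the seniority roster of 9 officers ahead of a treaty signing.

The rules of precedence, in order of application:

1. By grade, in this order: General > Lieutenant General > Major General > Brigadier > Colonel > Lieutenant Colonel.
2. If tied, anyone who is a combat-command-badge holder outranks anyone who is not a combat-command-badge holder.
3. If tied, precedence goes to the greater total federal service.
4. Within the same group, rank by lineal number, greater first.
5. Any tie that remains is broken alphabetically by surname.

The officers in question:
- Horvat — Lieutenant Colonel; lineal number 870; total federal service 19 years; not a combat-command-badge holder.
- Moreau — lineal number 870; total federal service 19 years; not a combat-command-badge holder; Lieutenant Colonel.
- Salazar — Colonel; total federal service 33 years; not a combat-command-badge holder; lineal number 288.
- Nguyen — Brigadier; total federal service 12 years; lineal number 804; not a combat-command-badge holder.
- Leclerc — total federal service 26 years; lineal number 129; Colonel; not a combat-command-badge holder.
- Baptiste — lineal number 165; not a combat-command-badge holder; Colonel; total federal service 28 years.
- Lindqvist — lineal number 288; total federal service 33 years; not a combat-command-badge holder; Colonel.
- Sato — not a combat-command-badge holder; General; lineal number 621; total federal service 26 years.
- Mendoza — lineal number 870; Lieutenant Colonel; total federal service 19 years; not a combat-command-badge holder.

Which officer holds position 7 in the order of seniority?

By grade: Sato (General); then Nguyen (Brigadier); then Lindqvist, Salazar, Baptiste and Leclerc (Colonel); then Horvat, Mendoza and Moreau (Lieutenant Colonel).
Lindqvist, Salazar, Baptiste and Leclerc are each not a combat-command-badge holder, so the next rule applies.
Among Lindqvist, Salazar, Baptiste and Leclerc, by total federal service (higher first): Lindqvist and Salazar (33 years) before Baptiste (28 years) before Leclerc (26 years).
Lindqvist and Salazar both have lineal number 288, so the next rule applies.
Among Lindqvist and Salazar, alphabetically by surname: Lindqvist before Salazar.
Horvat, Mendoza and Moreau are each not a combat-command-badge holder, so the next rule applies.
Horvat, Mendoza and Moreau all have total federal service 19 years, so the next rule applies.
Horvat, Mendoza and Moreau all have lineal number 870, so the next rule applies.
Among Horvat, Mendoza and Moreau, alphabetically by surname: Horvat before Mendoza before Moreau.
Order: Sato, Nguyen, Lindqvist, Salazar, Baptiste, Leclerc, Horvat, Mendoza, Moreau.

Horvat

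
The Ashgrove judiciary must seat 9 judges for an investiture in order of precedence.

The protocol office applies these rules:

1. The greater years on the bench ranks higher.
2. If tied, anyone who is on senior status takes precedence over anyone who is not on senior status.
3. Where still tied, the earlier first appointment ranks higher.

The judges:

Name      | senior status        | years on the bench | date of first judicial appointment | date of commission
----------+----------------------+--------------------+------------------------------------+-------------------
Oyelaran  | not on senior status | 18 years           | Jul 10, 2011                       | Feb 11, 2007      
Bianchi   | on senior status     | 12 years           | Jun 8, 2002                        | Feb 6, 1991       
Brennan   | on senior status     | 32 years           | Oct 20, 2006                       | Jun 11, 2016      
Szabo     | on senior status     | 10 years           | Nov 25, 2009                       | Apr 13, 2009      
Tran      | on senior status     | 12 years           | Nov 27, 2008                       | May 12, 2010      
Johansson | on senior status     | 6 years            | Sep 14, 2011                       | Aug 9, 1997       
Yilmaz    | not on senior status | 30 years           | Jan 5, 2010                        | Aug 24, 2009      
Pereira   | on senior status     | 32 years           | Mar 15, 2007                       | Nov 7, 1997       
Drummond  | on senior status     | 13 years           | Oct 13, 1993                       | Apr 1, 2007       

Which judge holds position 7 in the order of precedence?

By years on the bench (higher first): Brennan and Pereira (both 32 years); then Yilmaz (30 years); then Oyelaran (18 years); then Drummond (13 years); then Bianchi and Tran (both 12 years); then Szabo (10 years); then Johansson (6 years).
Brennan and Pereira are each on senior status, so the next rule applies.
Among Brennan and Pereira, by date of first judicial appointment (earlier first): Brennan (Oct 20, 2006) before Pereira (Mar 15, 2007).
Bianchi and Tran are each on senior status, so the next rule applies.
Among Bianchi and Tran, by date of first judicial appointment (earlier first): Bianchi (Jun 8, 2002) before Tran (Nov 27, 2008).
Order: Brennan, Pereira, Yilmaz, Oyelaran, Drummond, Bianchi, Tran, Szabo, Johansson.

Tran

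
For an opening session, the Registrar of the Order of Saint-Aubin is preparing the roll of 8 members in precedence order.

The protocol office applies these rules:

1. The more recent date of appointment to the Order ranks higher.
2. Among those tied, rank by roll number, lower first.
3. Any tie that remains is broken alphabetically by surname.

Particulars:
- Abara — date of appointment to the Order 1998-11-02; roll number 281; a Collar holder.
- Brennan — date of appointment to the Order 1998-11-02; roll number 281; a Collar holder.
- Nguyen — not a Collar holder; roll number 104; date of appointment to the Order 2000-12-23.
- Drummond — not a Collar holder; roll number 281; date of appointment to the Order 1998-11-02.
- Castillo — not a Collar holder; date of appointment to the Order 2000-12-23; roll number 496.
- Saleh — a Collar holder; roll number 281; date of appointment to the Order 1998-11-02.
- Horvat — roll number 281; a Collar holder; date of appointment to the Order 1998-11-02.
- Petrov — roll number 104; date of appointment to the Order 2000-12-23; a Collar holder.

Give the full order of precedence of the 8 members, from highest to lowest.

Nguyen, Petrov, Castillo, Abara, Brennan, Drummond, Horvat, Saleh

By date of appointment to the Order (later first): Nguyen, Petrov and Castillo (each 2000-12-23); then Abara, Brennan, Drummond, Horvat and Saleh (each 1998-11-02).
Among Nguyen, Petrov and Castillo, by roll number (lower first): Nguyen and Petrov (104) before Castillo (496).
Among Nguyen and Petrov, alphabetically by surname: Nguyen before Petrov.
Abara, Brennan, Drummond, Horvat and Saleh all have roll number 281, so the next rule applies.
Among Abara, Brennan, Drummond, Horvat and Saleh, alphabetically by surname: Abara before Brennan before Drummond before Horvat before Saleh.
Full order: Nguyen, Petrov, Castillo, Abara, Brennan, Drummond, Horvat, Saleh.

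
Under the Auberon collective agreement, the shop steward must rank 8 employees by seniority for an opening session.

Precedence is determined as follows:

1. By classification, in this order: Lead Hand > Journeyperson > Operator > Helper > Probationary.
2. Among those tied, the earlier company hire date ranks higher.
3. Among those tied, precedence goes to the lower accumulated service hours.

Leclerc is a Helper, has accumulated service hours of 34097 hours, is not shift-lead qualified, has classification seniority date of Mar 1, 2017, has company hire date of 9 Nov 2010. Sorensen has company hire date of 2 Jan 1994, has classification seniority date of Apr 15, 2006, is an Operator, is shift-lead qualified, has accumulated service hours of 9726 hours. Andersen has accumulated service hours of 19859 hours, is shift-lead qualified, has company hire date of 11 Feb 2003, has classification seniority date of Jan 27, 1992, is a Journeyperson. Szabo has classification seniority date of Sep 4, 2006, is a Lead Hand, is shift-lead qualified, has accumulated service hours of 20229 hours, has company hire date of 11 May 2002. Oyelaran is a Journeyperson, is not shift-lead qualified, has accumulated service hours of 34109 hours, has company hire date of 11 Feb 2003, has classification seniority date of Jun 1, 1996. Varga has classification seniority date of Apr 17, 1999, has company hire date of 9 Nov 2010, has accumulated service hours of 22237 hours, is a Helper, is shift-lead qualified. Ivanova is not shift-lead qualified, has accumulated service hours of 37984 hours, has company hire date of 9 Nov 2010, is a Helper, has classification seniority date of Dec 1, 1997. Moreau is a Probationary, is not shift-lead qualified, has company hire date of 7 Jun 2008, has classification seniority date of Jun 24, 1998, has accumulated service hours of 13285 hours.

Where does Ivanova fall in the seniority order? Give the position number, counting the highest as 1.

7

By classification: Szabo (Lead Hand); then Andersen and Oyelaran (Journeyperson); then Sorensen (Operator); then Varga, Leclerc and Ivanova (Helper); then Moreau (Probationary).
Andersen and Oyelaran both have company hire date 11 Feb 2003, so the next rule applies.
Among Andersen and Oyelaran, by accumulated service hours (lower first): Andersen (19859 hours) before Oyelaran (34109 hours).
Varga, Leclerc and Ivanova all have company hire date 9 Nov 2010, so the next rule applies.
Among Varga, Leclerc and Ivanova, by accumulated service hours (lower first): Varga (22237 hours) before Leclerc (34097 hours) before Ivanova (37984 hours).
Order: Szabo, Andersen, Oyelaran, Sorensen, Varga, Leclerc, Ivanova, Moreau. So position 7.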